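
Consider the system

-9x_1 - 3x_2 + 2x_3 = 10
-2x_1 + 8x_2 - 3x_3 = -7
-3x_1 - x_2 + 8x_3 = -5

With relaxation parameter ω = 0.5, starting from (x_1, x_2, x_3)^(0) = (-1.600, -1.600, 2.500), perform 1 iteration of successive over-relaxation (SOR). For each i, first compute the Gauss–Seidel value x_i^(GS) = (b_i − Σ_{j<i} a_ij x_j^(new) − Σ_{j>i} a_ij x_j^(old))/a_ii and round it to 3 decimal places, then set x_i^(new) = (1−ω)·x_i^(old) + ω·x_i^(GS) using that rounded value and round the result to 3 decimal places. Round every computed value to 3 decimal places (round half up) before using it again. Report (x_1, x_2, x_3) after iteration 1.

(-0.811, -0.870, 0.731)

Iteration 1:
  x_1: GS value = (10 - (-3)·-1.600 - (2)·2.500) / (-9) = -0.022;  x_1 ← (1−ω)·-1.600 + ω·-0.022 = -0.811
  x_2: GS value = (-7 - (-2)·-0.811 - (-3)·2.500) / (8) = -0.140;  x_2 ← (1−ω)·-1.600 + ω·-0.140 = -0.870
  x_3: GS value = (-5 - (-3)·-0.811 - (-1)·-0.870) / (8) = -1.038;  x_3 ← (1−ω)·2.500 + ω·-1.038 = 0.731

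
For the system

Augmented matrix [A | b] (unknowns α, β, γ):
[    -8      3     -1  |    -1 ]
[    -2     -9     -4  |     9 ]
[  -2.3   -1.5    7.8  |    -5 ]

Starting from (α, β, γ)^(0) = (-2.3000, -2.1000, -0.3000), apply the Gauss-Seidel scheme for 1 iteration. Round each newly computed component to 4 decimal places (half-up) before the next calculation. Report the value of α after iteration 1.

-0.6250

Iteration 1:
  α = (-1 - (3)·-2.1000 - (-1)·-0.3000) / (-8) = -0.6250
  β = (9 - (-2)·-0.6250 - (-4)·-0.3000) / (-9) = -0.7278
  γ = (-5 - (-2.3)·-0.6250 - (-1.5)·-0.7278) / (7.8) = -0.9653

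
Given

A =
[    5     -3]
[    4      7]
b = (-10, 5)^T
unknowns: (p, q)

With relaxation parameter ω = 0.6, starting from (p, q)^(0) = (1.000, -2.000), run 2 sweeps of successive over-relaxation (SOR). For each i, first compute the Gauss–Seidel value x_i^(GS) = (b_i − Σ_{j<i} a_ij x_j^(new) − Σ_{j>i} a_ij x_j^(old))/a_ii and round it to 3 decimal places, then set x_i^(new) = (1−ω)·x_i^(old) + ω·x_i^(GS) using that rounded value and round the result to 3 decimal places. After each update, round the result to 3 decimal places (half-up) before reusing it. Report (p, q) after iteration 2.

Iteration 1:
  p: GS value = (-10 - (-3)·-2.000) / (5) = -3.200;  p ← (1−ω)·1.000 + ω·-3.200 = -1.520
  q: GS value = (5 - (4)·-1.520) / (7) = 1.583;  q ← (1−ω)·-2.000 + ω·1.583 = 0.150
Iteration 2:
  p: GS value = (-10 - (-3)·0.150) / (5) = -1.910;  p ← (1−ω)·-1.520 + ω·-1.910 = -1.754
  q: GS value = (5 - (4)·-1.754) / (7) = 1.717;  q ← (1−ω)·0.150 + ω·1.717 = 1.090

(-1.754, 1.090)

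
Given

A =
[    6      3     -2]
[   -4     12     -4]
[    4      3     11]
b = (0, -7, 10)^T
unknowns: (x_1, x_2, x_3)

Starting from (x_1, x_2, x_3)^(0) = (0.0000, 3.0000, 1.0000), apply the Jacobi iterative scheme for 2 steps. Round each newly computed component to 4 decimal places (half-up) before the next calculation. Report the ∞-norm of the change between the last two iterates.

Iteration 1:
  x_1 = (0 - (3)·3.0000 - (-2)·1.0000) / (6) = -1.1667
  x_2 = (-7 - (-4)·0.0000 - (-4)·1.0000) / (12) = -0.2500
  x_3 = (10 - (4)·0.0000 - (3)·3.0000) / (11) = 0.0909
Iteration 2:
  x_1 = (0 - (3)·-0.2500 - (-2)·0.0909) / (6) = 0.1553
  x_2 = (-7 - (-4)·-1.1667 - (-4)·0.0909) / (12) = -0.9419
  x_3 = (10 - (4)·-1.1667 - (3)·-0.2500) / (11) = 1.4015
Change: (1.3220, -0.6919, 1.3106) → max |·| = 1.3220

1.3220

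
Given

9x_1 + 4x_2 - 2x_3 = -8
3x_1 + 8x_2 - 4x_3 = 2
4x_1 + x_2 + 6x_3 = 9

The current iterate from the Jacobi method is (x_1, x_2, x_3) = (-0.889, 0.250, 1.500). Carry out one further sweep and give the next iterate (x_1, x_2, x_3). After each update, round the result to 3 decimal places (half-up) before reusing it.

One sweep:
  x_1 = (-8 - (4)·0.250 - (-2)·1.500) / (9) = -0.667
  x_2 = (2 - (3)·-0.889 - (-4)·1.500) / (8) = 1.333
  x_3 = (9 - (4)·-0.889 - (1)·0.250) / (6) = 2.051

(-0.667, 1.333, 2.051)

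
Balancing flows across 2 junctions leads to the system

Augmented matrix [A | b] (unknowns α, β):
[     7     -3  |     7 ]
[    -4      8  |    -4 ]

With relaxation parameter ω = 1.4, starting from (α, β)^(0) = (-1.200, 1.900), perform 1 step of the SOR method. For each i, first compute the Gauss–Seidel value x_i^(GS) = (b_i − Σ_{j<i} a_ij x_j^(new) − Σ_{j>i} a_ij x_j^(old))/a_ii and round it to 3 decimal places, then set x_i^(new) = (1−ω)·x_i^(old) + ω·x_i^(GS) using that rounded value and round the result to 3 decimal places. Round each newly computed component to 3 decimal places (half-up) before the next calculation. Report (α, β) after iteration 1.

(3.020, 0.654)

Iteration 1:
  α: GS value = (7 - (-3)·1.900) / (7) = 1.814;  α ← (1−ω)·-1.200 + ω·1.814 = 3.020
  β: GS value = (-4 - (-4)·3.020) / (8) = 1.010;  β ← (1−ω)·1.900 + ω·1.010 = 0.654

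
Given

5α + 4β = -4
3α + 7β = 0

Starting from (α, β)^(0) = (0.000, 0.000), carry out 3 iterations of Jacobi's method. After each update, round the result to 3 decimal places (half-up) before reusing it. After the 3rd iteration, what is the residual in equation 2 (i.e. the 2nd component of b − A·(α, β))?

Iteration 1:
  α = (-4 - (4)·0.000) / (5) = -0.800
  β = (0 - (3)·0.000) / (7) = 0.000
Iteration 2:
  α = (-4 - (4)·0.000) / (5) = -0.800
  β = (0 - (3)·-0.800) / (7) = 0.343
Iteration 3:
  α = (-4 - (4)·0.343) / (5) = -1.074
  β = (0 - (3)·-0.800) / (7) = 0.343
Residual b − A·x = (-0.002, 0.821)

0.821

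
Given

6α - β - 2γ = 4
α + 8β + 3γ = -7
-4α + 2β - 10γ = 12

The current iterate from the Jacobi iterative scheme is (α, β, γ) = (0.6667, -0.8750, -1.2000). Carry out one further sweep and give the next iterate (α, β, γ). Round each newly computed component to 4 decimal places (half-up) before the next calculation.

(0.1208, -0.5083, -1.6417)

One sweep:
  α = (4 - (-1)·-0.8750 - (-2)·-1.2000) / (6) = 0.1208
  β = (-7 - (1)·0.6667 - (3)·-1.2000) / (8) = -0.5083
  γ = (12 - (-4)·0.6667 - (2)·-0.8750) / (-10) = -1.6417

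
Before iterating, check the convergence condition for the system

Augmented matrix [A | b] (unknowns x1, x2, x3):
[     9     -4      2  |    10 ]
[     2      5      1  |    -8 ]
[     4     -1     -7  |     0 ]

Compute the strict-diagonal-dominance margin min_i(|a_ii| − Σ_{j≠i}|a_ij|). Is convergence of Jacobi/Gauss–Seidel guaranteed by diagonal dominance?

row 1: |9| − (4+2) = 3
row 2: |5| − (2+1) = 2
row 3: |-7| − (4+1) = 2
minimum over rows = 2 → strictly diagonally dominant (convergence guaranteed)

2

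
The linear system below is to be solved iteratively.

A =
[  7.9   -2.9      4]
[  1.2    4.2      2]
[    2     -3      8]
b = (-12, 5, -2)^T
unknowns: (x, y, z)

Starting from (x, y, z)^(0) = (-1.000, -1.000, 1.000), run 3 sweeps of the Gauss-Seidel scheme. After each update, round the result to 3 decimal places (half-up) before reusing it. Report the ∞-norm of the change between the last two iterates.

Iteration 1:
  x = (-12 - (-2.9)·-1.000 - (4)·1.000) / (7.9) = -2.392
  y = (5 - (1.2)·-2.392 - (2)·1.000) / (4.2) = 1.398
  z = (-2 - (2)·-2.392 - (-3)·1.398) / (8) = 0.872
Iteration 2:
  x = (-12 - (-2.9)·1.398 - (4)·0.872) / (7.9) = -1.447
  y = (5 - (1.2)·-1.447 - (2)·0.872) / (4.2) = 1.189
  z = (-2 - (2)·-1.447 - (-3)·1.189) / (8) = 0.558
Iteration 3:
  x = (-12 - (-2.9)·1.189 - (4)·0.558) / (7.9) = -1.365
  y = (5 - (1.2)·-1.365 - (2)·0.558) / (4.2) = 1.315
  z = (-2 - (2)·-1.365 - (-3)·1.315) / (8) = 0.584
Change: (0.082, 0.126, 0.026) → max |·| = 0.126

0.126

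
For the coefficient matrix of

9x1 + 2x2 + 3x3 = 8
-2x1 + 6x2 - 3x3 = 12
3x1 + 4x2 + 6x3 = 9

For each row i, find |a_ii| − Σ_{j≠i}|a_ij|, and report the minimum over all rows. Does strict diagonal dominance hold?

row 1: |9| − (2+3) = 4
row 2: |6| − (2+3) = 1
row 3: |6| − (3+4) = -1
minimum over rows = -1 → not strictly diagonally dominant

-1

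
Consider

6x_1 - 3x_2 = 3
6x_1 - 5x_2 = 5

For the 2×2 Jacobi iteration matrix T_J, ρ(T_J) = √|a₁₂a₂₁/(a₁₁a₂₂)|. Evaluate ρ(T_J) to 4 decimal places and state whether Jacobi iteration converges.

0.7746

a₁₂a₂₁/(a₁₁a₂₂) = (-3)·(6) / ((6)·(-5)) = 0.600000
ρ = √|0.600000| = √0.600000 = 0.7746
ρ < 1, so Jacobi converges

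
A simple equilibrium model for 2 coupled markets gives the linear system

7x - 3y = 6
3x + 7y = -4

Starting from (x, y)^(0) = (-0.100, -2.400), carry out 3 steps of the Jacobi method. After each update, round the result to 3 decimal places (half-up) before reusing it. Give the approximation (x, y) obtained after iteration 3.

(0.644, -0.841)

Iteration 1:
  x = (6 - (-3)·-2.400) / (7) = -0.171
  y = (-4 - (3)·-0.100) / (7) = -0.529
Iteration 2:
  x = (6 - (-3)·-0.529) / (7) = 0.630
  y = (-4 - (3)·-0.171) / (7) = -0.498
Iteration 3:
  x = (6 - (-3)·-0.498) / (7) = 0.644
  y = (-4 - (3)·0.630) / (7) = -0.841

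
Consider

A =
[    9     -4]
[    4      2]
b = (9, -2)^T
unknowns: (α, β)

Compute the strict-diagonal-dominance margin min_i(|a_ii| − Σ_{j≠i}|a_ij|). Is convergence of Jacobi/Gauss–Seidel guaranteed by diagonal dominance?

-2

row 1: |9| − (4) = 5
row 2: |2| − (4) = -2
minimum over rows = -2 → not strictly diagonally dominant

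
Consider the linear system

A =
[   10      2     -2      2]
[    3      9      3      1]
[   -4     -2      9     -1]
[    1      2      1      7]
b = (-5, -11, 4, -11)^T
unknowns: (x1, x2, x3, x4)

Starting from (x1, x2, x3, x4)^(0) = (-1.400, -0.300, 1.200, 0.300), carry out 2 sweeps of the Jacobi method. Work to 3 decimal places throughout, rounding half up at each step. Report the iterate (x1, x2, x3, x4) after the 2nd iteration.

(-0.013, -0.903, -0.097, -1.164)

Iteration 1:
  x1 = (-5 - (2)·-0.300 - (-2)·1.200 - (2)·0.300) / (10) = -0.260
  x2 = (-11 - (3)·-1.400 - (3)·1.200 - (1)·0.300) / (9) = -1.189
  x3 = (4 - (-4)·-1.400 - (-2)·-0.300 - (-1)·0.300) / (9) = -0.211
  x4 = (-11 - (1)·-1.400 - (2)·-0.300 - (1)·1.200) / (7) = -1.457
Iteration 2:
  x1 = (-5 - (2)·-1.189 - (-2)·-0.211 - (2)·-1.457) / (10) = -0.013
  x2 = (-11 - (3)·-0.260 - (3)·-0.211 - (1)·-1.457) / (9) = -0.903
  x3 = (4 - (-4)·-0.260 - (-2)·-1.189 - (-1)·-1.457) / (9) = -0.097
  x4 = (-11 - (1)·-0.260 - (2)·-1.189 - (1)·-0.211) / (7) = -1.164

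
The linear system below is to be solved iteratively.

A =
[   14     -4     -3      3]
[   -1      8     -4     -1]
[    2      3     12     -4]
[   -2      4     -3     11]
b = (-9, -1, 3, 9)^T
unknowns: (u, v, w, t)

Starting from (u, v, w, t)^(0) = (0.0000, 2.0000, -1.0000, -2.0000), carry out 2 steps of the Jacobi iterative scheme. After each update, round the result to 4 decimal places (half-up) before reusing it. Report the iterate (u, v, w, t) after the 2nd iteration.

Iteration 1:
  u = (-9 - (-4)·2.0000 - (-3)·-1.0000 - (3)·-2.0000) / (14) = 0.1429
  v = (-1 - (-1)·0.0000 - (-4)·-1.0000 - (-1)·-2.0000) / (8) = -0.8750
  w = (3 - (2)·0.0000 - (3)·2.0000 - (-4)·-2.0000) / (12) = -0.9167
  t = (9 - (-2)·0.0000 - (4)·2.0000 - (-3)·-1.0000) / (11) = -0.1818
Iteration 2:
  u = (-9 - (-4)·-0.8750 - (-3)·-0.9167 - (3)·-0.1818) / (14) = -1.0503
  v = (-1 - (-1)·0.1429 - (-4)·-0.9167 - (-1)·-0.1818) / (8) = -0.5882
  w = (3 - (2)·0.1429 - (3)·-0.8750 - (-4)·-0.1818) / (12) = 0.3843
  t = (9 - (-2)·0.1429 - (4)·-0.8750 - (-3)·-0.9167) / (11) = 0.9123

(-1.0503, -0.5882, 0.3843, 0.9123)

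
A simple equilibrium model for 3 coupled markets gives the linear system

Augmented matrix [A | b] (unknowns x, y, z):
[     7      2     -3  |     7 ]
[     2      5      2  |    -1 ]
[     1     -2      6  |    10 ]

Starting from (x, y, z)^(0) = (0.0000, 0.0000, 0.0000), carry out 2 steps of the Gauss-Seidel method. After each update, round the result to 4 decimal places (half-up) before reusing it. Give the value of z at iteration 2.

Iteration 1:
  x = (7 - (2)·0.0000 - (-3)·0.0000) / (7) = 1.0000
  y = (-1 - (2)·1.0000 - (2)·0.0000) / (5) = -0.6000
  z = (10 - (1)·1.0000 - (-2)·-0.6000) / (6) = 1.3000
Iteration 2:
  x = (7 - (2)·-0.6000 - (-3)·1.3000) / (7) = 1.7286
  y = (-1 - (2)·1.7286 - (2)·1.3000) / (5) = -1.4114
  z = (10 - (1)·1.7286 - (-2)·-1.4114) / (6) = 0.9081

0.9081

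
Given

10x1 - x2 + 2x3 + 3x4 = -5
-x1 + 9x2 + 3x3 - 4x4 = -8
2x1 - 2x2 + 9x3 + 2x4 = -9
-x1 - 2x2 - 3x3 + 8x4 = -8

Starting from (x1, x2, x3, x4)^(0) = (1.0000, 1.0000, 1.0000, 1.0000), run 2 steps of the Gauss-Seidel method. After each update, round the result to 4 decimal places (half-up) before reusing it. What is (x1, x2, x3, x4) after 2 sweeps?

Iteration 1:
  x1 = (-5 - (-1)·1.0000 - (2)·1.0000 - (3)·1.0000) / (10) = -0.9000
  x2 = (-8 - (-1)·-0.9000 - (3)·1.0000 - (-4)·1.0000) / (9) = -0.8778
  x3 = (-9 - (2)·-0.9000 - (-2)·-0.8778 - (2)·1.0000) / (9) = -1.2173
  x4 = (-8 - (-1)·-0.9000 - (-2)·-0.8778 - (-3)·-1.2173) / (8) = -1.7884
Iteration 2:
  x1 = (-5 - (-1)·-0.8778 - (2)·-1.2173 - (3)·-1.7884) / (10) = 0.1922
  x2 = (-8 - (-1)·0.1922 - (3)·-1.2173 - (-4)·-1.7884) / (9) = -1.2566
  x3 = (-9 - (2)·0.1922 - (-2)·-1.2566 - (2)·-1.7884) / (9) = -0.9245
  x4 = (-8 - (-1)·0.1922 - (-2)·-1.2566 - (-3)·-0.9245) / (8) = -1.6368

(0.1922, -1.2566, -0.9245, -1.6368)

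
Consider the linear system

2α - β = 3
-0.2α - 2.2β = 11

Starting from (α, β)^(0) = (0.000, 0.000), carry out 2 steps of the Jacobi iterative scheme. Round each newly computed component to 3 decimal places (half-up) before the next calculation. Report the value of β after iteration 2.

-5.136

Iteration 1:
  α = (3 - (-1)·0.000) / (2) = 1.500
  β = (11 - (-0.2)·0.000) / (-2.2) = -5.000
Iteration 2:
  α = (3 - (-1)·-5.000) / (2) = -1.000
  β = (11 - (-0.2)·1.500) / (-2.2) = -5.136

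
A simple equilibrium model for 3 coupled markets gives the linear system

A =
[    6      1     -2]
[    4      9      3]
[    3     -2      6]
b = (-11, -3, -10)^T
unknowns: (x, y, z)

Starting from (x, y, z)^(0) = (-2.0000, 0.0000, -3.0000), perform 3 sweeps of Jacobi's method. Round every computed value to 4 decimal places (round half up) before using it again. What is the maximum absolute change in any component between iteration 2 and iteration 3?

Iteration 1:
  x = (-11 - (1)·0.0000 - (-2)·-3.0000) / (6) = -2.8333
  y = (-3 - (4)·-2.0000 - (3)·-3.0000) / (9) = 1.5556
  z = (-10 - (3)·-2.0000 - (-2)·0.0000) / (6) = -0.6667
Iteration 2:
  x = (-11 - (1)·1.5556 - (-2)·-0.6667) / (6) = -2.3148
  y = (-3 - (4)·-2.8333 - (3)·-0.6667) / (9) = 1.1481
  z = (-10 - (3)·-2.8333 - (-2)·1.5556) / (6) = 0.2685
Iteration 3:
  x = (-11 - (1)·1.1481 - (-2)·0.2685) / (6) = -1.9352
  y = (-3 - (4)·-2.3148 - (3)·0.2685) / (9) = 0.6060
  z = (-10 - (3)·-2.3148 - (-2)·1.1481) / (6) = -0.1266
Change: (0.3796, -0.5421, -0.3951) → max |·| = 0.5421

0.5421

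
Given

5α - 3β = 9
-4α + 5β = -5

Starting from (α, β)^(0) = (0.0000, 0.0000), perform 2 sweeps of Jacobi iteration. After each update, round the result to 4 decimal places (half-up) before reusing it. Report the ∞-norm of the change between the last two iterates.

1.4400

Iteration 1:
  α = (9 - (-3)·0.0000) / (5) = 1.8000
  β = (-5 - (-4)·0.0000) / (5) = -1.0000
Iteration 2:
  α = (9 - (-3)·-1.0000) / (5) = 1.2000
  β = (-5 - (-4)·1.8000) / (5) = 0.4400
Change: (-0.6000, 1.4400) → max |·| = 1.4400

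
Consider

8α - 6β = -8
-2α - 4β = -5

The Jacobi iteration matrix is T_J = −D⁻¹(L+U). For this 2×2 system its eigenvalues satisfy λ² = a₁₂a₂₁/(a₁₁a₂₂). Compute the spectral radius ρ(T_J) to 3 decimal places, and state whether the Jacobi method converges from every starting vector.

a₁₂a₂₁/(a₁₁a₂₂) = (-6)·(-2) / ((8)·(-4)) = -0.375000
ρ = √|-0.375000| = √0.375000 = 0.612
ρ < 1, so Jacobi converges

0.612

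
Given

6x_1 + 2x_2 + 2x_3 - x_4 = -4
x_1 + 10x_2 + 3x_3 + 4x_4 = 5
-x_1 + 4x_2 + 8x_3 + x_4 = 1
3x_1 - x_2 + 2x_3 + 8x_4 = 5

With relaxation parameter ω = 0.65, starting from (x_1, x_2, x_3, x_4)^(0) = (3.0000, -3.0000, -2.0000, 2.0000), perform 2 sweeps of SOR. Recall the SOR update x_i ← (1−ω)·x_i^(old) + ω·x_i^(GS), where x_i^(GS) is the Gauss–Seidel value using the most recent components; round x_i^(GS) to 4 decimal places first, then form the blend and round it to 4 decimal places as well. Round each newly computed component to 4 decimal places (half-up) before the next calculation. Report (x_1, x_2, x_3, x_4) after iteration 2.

Iteration 1:
  x_1: GS value = (-4 - (2)·-3.0000 - (2)·-2.0000 - (-1)·2.0000) / (6) = 1.3333;  x_1 ← (1−ω)·3.0000 + ω·1.3333 = 1.9166
  x_2: GS value = (5 - (1)·1.9166 - (3)·-2.0000 - (4)·2.0000) / (10) = 0.1083;  x_2 ← (1−ω)·-3.0000 + ω·0.1083 = -0.9796
  x_3: GS value = (1 - (-1)·1.9166 - (4)·-0.9796 - (1)·2.0000) / (8) = 0.6044;  x_3 ← (1−ω)·-2.0000 + ω·0.6044 = -0.3071
  x_4: GS value = (5 - (3)·1.9166 - (-1)·-0.9796 - (2)·-0.3071) / (8) = -0.1394;  x_4 ← (1−ω)·2.0000 + ω·-0.1394 = 0.6094
Iteration 2:
  x_1: GS value = (-4 - (2)·-0.9796 - (2)·-0.3071 - (-1)·0.6094) / (6) = -0.1362;  x_1 ← (1−ω)·1.9166 + ω·-0.1362 = 0.5823
  x_2: GS value = (5 - (1)·0.5823 - (3)·-0.3071 - (4)·0.6094) / (10) = 0.2901;  x_2 ← (1−ω)·-0.9796 + ω·0.2901 = -0.1543
  x_3: GS value = (1 - (-1)·0.5823 - (4)·-0.1543 - (1)·0.6094) / (8) = 0.1988;  x_3 ← (1−ω)·-0.3071 + ω·0.1988 = 0.0217
  x_4: GS value = (5 - (3)·0.5823 - (-1)·-0.1543 - (2)·0.0217) / (8) = 0.3819;  x_4 ← (1−ω)·0.6094 + ω·0.3819 = 0.4615

(0.5823, -0.1543, 0.0217, 0.4615)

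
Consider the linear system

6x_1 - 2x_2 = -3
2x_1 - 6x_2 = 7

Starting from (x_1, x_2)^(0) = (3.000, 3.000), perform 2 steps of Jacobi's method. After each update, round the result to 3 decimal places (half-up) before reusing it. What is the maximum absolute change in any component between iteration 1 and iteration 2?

Iteration 1:
  x_1 = (-3 - (-2)·3.000) / (6) = 0.500
  x_2 = (7 - (2)·3.000) / (-6) = -0.167
Iteration 2:
  x_1 = (-3 - (-2)·-0.167) / (6) = -0.556
  x_2 = (7 - (2)·0.500) / (-6) = -1.000
Change: (-1.056, -0.833) → max |·| = 1.056

1.056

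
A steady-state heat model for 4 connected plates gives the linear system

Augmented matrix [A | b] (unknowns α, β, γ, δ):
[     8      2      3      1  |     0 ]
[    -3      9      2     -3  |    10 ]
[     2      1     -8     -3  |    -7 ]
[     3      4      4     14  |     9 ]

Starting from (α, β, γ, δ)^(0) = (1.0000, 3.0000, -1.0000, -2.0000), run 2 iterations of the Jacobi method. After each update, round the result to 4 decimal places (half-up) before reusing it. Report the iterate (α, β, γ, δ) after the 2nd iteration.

(-1.0759, 0.5218, 1.0223, -0.2589)

Iteration 1:
  α = (0 - (2)·3.0000 - (3)·-1.0000 - (1)·-2.0000) / (8) = -0.1250
  β = (10 - (-3)·1.0000 - (2)·-1.0000 - (-3)·-2.0000) / (9) = 1.0000
  γ = (-7 - (2)·1.0000 - (1)·3.0000 - (-3)·-2.0000) / (-8) = 2.2500
  δ = (9 - (3)·1.0000 - (4)·3.0000 - (4)·-1.0000) / (14) = -0.1429
Iteration 2:
  α = (0 - (2)·1.0000 - (3)·2.2500 - (1)·-0.1429) / (8) = -1.0759
  β = (10 - (-3)·-0.1250 - (2)·2.2500 - (-3)·-0.1429) / (9) = 0.5218
  γ = (-7 - (2)·-0.1250 - (1)·1.0000 - (-3)·-0.1429) / (-8) = 1.0223
  δ = (9 - (3)·-0.1250 - (4)·1.0000 - (4)·2.2500) / (14) = -0.2589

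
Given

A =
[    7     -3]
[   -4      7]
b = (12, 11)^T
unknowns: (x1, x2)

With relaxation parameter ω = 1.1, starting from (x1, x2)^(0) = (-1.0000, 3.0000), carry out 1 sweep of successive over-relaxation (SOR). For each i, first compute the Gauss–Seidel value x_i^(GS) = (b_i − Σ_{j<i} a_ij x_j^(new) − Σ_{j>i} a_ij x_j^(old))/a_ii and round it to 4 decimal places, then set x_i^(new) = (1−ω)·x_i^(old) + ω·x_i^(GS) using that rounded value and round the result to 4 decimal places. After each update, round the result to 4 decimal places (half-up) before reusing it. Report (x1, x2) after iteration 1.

Iteration 1:
  x1: GS value = (12 - (-3)·3.0000) / (7) = 3.0000;  x1 ← (1−ω)·-1.0000 + ω·3.0000 = 3.4000
  x2: GS value = (11 - (-4)·3.4000) / (7) = 3.5143;  x2 ← (1−ω)·3.0000 + ω·3.5143 = 3.5657

(3.4000, 3.5657)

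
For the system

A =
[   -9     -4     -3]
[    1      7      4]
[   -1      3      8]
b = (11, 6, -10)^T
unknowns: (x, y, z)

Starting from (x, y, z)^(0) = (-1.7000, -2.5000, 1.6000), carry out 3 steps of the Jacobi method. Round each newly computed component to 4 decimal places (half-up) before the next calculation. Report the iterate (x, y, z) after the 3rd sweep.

(-1.3107, 1.8187, -1.8597)

Iteration 1:
  x = (11 - (-4)·-2.5000 - (-3)·1.6000) / (-9) = -0.6444
  y = (6 - (1)·-1.7000 - (4)·1.6000) / (7) = 0.1857
  z = (-10 - (-1)·-1.7000 - (3)·-2.5000) / (8) = -0.5250
Iteration 2:
  x = (11 - (-4)·0.1857 - (-3)·-0.5250) / (-9) = -1.1298
  y = (6 - (1)·-0.6444 - (4)·-0.5250) / (7) = 1.2492
  z = (-10 - (-1)·-0.6444 - (3)·0.1857) / (8) = -1.4002
Iteration 3:
  x = (11 - (-4)·1.2492 - (-3)·-1.4002) / (-9) = -1.3107
  y = (6 - (1)·-1.1298 - (4)·-1.4002) / (7) = 1.8187
  z = (-10 - (-1)·-1.1298 - (3)·1.2492) / (8) = -1.8597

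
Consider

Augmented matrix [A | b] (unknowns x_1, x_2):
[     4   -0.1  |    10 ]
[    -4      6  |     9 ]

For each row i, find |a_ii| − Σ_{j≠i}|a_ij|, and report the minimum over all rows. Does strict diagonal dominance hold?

row 1: |4| − (0.1) = 3.9
row 2: |6| − (4) = 2
minimum over rows = 2 → strictly diagonally dominant (convergence guaranteed)

2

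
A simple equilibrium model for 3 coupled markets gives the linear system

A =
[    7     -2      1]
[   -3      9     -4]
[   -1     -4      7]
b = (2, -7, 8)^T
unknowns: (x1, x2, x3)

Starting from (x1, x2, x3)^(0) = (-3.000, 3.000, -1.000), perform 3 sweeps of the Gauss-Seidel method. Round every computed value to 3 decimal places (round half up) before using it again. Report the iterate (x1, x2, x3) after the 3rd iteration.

(0.040, -0.365, 0.940)

Iteration 1:
  x1 = (2 - (-2)·3.000 - (1)·-1.000) / (7) = 1.286
  x2 = (-7 - (-3)·1.286 - (-4)·-1.000) / (9) = -0.794
  x3 = (8 - (-1)·1.286 - (-4)·-0.794) / (7) = 0.873
Iteration 2:
  x1 = (2 - (-2)·-0.794 - (1)·0.873) / (7) = -0.066
  x2 = (-7 - (-3)·-0.066 - (-4)·0.873) / (9) = -0.412
  x3 = (8 - (-1)·-0.066 - (-4)·-0.412) / (7) = 0.898
Iteration 3:
  x1 = (2 - (-2)·-0.412 - (1)·0.898) / (7) = 0.040
  x2 = (-7 - (-3)·0.040 - (-4)·0.898) / (9) = -0.365
  x3 = (8 - (-1)·0.040 - (-4)·-0.365) / (7) = 0.940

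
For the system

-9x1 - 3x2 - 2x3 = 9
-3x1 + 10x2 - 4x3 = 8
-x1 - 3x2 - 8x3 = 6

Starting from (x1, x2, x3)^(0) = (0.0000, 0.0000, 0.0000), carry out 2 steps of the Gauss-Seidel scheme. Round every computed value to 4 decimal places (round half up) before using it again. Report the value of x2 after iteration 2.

0.1792

Iteration 1:
  x1 = (9 - (-3)·0.0000 - (-2)·0.0000) / (-9) = -1.0000
  x2 = (8 - (-3)·-1.0000 - (-4)·0.0000) / (10) = 0.5000
  x3 = (6 - (-1)·-1.0000 - (-3)·0.5000) / (-8) = -0.8125
Iteration 2:
  x1 = (9 - (-3)·0.5000 - (-2)·-0.8125) / (-9) = -0.9861
  x2 = (8 - (-3)·-0.9861 - (-4)·-0.8125) / (10) = 0.1792
  x3 = (6 - (-1)·-0.9861 - (-3)·0.1792) / (-8) = -0.6939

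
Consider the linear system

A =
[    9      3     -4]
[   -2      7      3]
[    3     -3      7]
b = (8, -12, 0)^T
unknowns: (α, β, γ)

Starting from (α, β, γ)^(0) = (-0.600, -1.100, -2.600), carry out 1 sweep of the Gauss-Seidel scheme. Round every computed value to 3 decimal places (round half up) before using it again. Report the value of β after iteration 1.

Iteration 1:
  α = (8 - (3)·-1.100 - (-4)·-2.600) / (9) = 0.100
  β = (-12 - (-2)·0.100 - (3)·-2.600) / (7) = -0.571
  γ = (0 - (3)·0.100 - (-3)·-0.571) / (7) = -0.288

-0.571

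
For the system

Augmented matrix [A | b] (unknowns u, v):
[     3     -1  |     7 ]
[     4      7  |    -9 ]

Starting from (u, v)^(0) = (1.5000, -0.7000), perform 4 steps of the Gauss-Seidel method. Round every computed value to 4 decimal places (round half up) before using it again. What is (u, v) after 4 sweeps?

Iteration 1:
  u = (7 - (-1)·-0.7000) / (3) = 2.1000
  v = (-9 - (4)·2.1000) / (7) = -2.4857
Iteration 2:
  u = (7 - (-1)·-2.4857) / (3) = 1.5048
  v = (-9 - (4)·1.5048) / (7) = -2.1456
Iteration 3:
  u = (7 - (-1)·-2.1456) / (3) = 1.6181
  v = (-9 - (4)·1.6181) / (7) = -2.2103
Iteration 4:
  u = (7 - (-1)·-2.2103) / (3) = 1.5966
  v = (-9 - (4)·1.5966) / (7) = -2.1981

(1.5966, -2.1981)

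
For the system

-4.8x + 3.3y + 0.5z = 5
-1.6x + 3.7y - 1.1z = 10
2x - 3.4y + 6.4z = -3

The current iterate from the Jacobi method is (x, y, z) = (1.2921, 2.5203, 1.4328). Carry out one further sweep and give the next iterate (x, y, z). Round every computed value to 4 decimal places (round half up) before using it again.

One sweep:
  x = (5 - (3.3)·2.5203 - (0.5)·1.4328) / (-4.8) = 0.8403
  y = (10 - (-1.6)·1.2921 - (-1.1)·1.4328) / (3.7) = 3.6874
  z = (-3 - (2)·1.2921 - (-3.4)·2.5203) / (6.4) = 0.4664

(0.8403, 3.6874, 0.4664)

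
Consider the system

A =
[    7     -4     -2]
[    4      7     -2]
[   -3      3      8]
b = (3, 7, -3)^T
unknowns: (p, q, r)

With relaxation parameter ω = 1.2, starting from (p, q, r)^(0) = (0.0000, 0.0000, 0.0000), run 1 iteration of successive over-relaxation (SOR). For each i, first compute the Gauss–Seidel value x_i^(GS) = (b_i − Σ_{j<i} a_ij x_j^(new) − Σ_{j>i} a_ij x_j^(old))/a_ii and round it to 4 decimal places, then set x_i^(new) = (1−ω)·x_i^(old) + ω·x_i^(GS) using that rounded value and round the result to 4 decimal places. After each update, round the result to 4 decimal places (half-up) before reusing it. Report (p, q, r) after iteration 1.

Iteration 1:
  p: GS value = (3 - (-4)·0.0000 - (-2)·0.0000) / (7) = 0.4286;  p ← (1−ω)·0.0000 + ω·0.4286 = 0.5143
  q: GS value = (7 - (4)·0.5143 - (-2)·0.0000) / (7) = 0.7061;  q ← (1−ω)·0.0000 + ω·0.7061 = 0.8473
  r: GS value = (-3 - (-3)·0.5143 - (3)·0.8473) / (8) = -0.4999;  r ← (1−ω)·0.0000 + ω·-0.4999 = -0.5999

(0.5143, 0.8473, -0.5999)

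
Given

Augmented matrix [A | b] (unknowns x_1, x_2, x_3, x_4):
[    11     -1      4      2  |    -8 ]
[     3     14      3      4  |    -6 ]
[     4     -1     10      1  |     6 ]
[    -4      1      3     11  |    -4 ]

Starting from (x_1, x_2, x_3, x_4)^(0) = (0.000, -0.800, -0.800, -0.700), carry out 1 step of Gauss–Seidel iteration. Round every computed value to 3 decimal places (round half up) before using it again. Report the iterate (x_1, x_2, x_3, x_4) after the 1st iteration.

Iteration 1:
  x_1 = (-8 - (-1)·-0.800 - (4)·-0.800 - (2)·-0.700) / (11) = -0.382
  x_2 = (-6 - (3)·-0.382 - (3)·-0.800 - (4)·-0.700) / (14) = 0.025
  x_3 = (6 - (4)·-0.382 - (-1)·0.025 - (1)·-0.700) / (10) = 0.825
  x_4 = (-4 - (-4)·-0.382 - (1)·0.025 - (3)·0.825) / (11) = -0.730

(-0.382, 0.025, 0.825, -0.730)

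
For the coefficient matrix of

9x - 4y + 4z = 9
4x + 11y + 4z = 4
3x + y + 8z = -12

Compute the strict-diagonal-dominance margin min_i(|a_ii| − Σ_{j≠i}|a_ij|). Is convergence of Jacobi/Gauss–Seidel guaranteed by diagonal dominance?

1

row 1: |9| − (4+4) = 1
row 2: |11| − (4+4) = 3
row 3: |8| − (3+1) = 4
minimum over rows = 1 → strictly diagonally dominant (convergence guaranteed)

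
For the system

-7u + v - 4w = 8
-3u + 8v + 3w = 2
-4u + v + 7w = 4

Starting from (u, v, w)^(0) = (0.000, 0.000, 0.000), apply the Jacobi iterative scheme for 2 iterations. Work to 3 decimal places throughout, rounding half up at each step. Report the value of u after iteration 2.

-1.433

Iteration 1:
  u = (8 - (1)·0.000 - (-4)·0.000) / (-7) = -1.143
  v = (2 - (-3)·0.000 - (3)·0.000) / (8) = 0.250
  w = (4 - (-4)·0.000 - (1)·0.000) / (7) = 0.571
Iteration 2:
  u = (8 - (1)·0.250 - (-4)·0.571) / (-7) = -1.433
  v = (2 - (-3)·-1.143 - (3)·0.571) / (8) = -0.393
  w = (4 - (-4)·-1.143 - (1)·0.250) / (7) = -0.117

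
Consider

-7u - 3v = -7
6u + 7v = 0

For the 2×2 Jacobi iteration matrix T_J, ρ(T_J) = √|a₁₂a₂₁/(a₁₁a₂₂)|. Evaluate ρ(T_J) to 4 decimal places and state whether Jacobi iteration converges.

a₁₂a₂₁/(a₁₁a₂₂) = (-3)·(6) / ((-7)·(7)) = 0.367347
ρ = √|0.367347| = √0.367347 = 0.6061
ρ < 1, so Jacobi converges

0.6061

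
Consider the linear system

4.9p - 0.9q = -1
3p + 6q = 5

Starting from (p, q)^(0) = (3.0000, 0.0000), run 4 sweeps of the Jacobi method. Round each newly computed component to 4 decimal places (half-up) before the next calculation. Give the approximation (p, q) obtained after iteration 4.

Iteration 1:
  p = (-1 - (-0.9)·0.0000) / (4.9) = -0.2041
  q = (5 - (3)·3.0000) / (6) = -0.6667
Iteration 2:
  p = (-1 - (-0.9)·-0.6667) / (4.9) = -0.3265
  q = (5 - (3)·-0.2041) / (6) = 0.9354
Iteration 3:
  p = (-1 - (-0.9)·0.9354) / (4.9) = -0.0323
  q = (5 - (3)·-0.3265) / (6) = 0.9966
Iteration 4:
  p = (-1 - (-0.9)·0.9966) / (4.9) = -0.0210
  q = (5 - (3)·-0.0323) / (6) = 0.8495

(-0.0210, 0.8495)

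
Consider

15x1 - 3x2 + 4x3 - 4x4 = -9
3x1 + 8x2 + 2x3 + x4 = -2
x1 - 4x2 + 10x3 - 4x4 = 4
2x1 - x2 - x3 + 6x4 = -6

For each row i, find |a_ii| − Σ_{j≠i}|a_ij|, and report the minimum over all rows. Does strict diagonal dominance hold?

1

row 1: |15| − (3+4+4) = 4
row 2: |8| − (3+2+1) = 2
row 3: |10| − (1+4+4) = 1
row 4: |6| − (2+1+1) = 2
minimum over rows = 1 → strictly diagonally dominant (convergence guaranteed)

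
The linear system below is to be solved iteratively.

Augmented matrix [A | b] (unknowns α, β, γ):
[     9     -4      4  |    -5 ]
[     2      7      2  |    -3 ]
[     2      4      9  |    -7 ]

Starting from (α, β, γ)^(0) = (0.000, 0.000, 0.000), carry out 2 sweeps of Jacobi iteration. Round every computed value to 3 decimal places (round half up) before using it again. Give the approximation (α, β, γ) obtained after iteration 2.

(-0.400, -0.047, -0.464)

Iteration 1:
  α = (-5 - (-4)·0.000 - (4)·0.000) / (9) = -0.556
  β = (-3 - (2)·0.000 - (2)·0.000) / (7) = -0.429
  γ = (-7 - (2)·0.000 - (4)·0.000) / (9) = -0.778
Iteration 2:
  α = (-5 - (-4)·-0.429 - (4)·-0.778) / (9) = -0.400
  β = (-3 - (2)·-0.556 - (2)·-0.778) / (7) = -0.047
  γ = (-7 - (2)·-0.556 - (4)·-0.429) / (9) = -0.464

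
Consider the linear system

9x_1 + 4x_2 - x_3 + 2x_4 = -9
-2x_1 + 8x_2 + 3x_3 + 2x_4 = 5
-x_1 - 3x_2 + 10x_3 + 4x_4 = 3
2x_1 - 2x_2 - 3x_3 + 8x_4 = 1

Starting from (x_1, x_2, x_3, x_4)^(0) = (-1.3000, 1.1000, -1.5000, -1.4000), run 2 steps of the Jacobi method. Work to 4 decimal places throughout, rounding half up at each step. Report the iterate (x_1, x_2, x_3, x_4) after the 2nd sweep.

Iteration 1:
  x_1 = (-9 - (4)·1.1000 - (-1)·-1.5000 - (2)·-1.4000) / (9) = -1.3444
  x_2 = (5 - (-2)·-1.3000 - (3)·-1.5000 - (2)·-1.4000) / (8) = 1.2125
  x_3 = (3 - (-1)·-1.3000 - (-3)·1.1000 - (4)·-1.4000) / (10) = 1.0600
  x_4 = (1 - (2)·-1.3000 - (-2)·1.1000 - (-3)·-1.5000) / (8) = 0.1625
Iteration 2:
  x_1 = (-9 - (4)·1.2125 - (-1)·1.0600 - (2)·0.1625) / (9) = -1.4572
  x_2 = (5 - (-2)·-1.3444 - (3)·1.0600 - (2)·0.1625) / (8) = -0.1492
  x_3 = (3 - (-1)·-1.3444 - (-3)·1.2125 - (4)·0.1625) / (10) = 0.4643
  x_4 = (1 - (2)·-1.3444 - (-2)·1.2125 - (-3)·1.0600) / (8) = 1.1617

(-1.4572, -0.1492, 0.4643, 1.1617)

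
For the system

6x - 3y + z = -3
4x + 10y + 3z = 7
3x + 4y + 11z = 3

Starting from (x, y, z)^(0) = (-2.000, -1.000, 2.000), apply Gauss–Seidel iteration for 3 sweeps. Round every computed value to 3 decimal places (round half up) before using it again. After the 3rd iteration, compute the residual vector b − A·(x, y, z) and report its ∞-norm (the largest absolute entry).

0.231

Iteration 1:
  x = (-3 - (-3)·-1.000 - (1)·2.000) / (6) = -1.333
  y = (7 - (4)·-1.333 - (3)·2.000) / (10) = 0.633
  z = (3 - (3)·-1.333 - (4)·0.633) / (11) = 0.406
Iteration 2:
  x = (-3 - (-3)·0.633 - (1)·0.406) / (6) = -0.251
  y = (7 - (4)·-0.251 - (3)·0.406) / (10) = 0.679
  z = (3 - (3)·-0.251 - (4)·0.679) / (11) = 0.094
Iteration 3:
  x = (-3 - (-3)·0.679 - (1)·0.094) / (6) = -0.176
  y = (7 - (4)·-0.176 - (3)·0.094) / (10) = 0.742
  z = (3 - (3)·-0.176 - (4)·0.742) / (11) = 0.051
Residual b − A·x = (0.231, 0.131, -0.001); ∞-norm = 0.231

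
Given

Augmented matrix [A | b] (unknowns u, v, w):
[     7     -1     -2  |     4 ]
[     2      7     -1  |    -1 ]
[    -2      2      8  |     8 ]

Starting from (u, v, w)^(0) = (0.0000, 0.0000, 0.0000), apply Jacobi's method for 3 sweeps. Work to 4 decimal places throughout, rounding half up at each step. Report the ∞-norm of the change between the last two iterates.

0.0714

Iteration 1:
  u = (4 - (-1)·0.0000 - (-2)·0.0000) / (7) = 0.5714
  v = (-1 - (2)·0.0000 - (-1)·0.0000) / (7) = -0.1429
  w = (8 - (-2)·0.0000 - (2)·0.0000) / (8) = 1.0000
Iteration 2:
  u = (4 - (-1)·-0.1429 - (-2)·1.0000) / (7) = 0.8367
  v = (-1 - (2)·0.5714 - (-1)·1.0000) / (7) = -0.1633
  w = (8 - (-2)·0.5714 - (2)·-0.1429) / (8) = 1.1786
Iteration 3:
  u = (4 - (-1)·-0.1633 - (-2)·1.1786) / (7) = 0.8848
  v = (-1 - (2)·0.8367 - (-1)·1.1786) / (7) = -0.2135
  w = (8 - (-2)·0.8367 - (2)·-0.1633) / (8) = 1.2500
Change: (0.0481, -0.0502, 0.0714) → max |·| = 0.0714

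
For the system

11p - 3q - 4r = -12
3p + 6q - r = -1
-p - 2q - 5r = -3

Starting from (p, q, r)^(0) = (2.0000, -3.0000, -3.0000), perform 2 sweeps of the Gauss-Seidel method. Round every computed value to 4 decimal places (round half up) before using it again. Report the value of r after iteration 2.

Iteration 1:
  p = (-12 - (-3)·-3.0000 - (-4)·-3.0000) / (11) = -3.0000
  q = (-1 - (3)·-3.0000 - (-1)·-3.0000) / (6) = 0.8333
  r = (-3 - (-1)·-3.0000 - (-2)·0.8333) / (-5) = 0.8667
Iteration 2:
  p = (-12 - (-3)·0.8333 - (-4)·0.8667) / (11) = -0.5485
  q = (-1 - (3)·-0.5485 - (-1)·0.8667) / (6) = 0.2520
  r = (-3 - (-1)·-0.5485 - (-2)·0.2520) / (-5) = 0.6089

0.6089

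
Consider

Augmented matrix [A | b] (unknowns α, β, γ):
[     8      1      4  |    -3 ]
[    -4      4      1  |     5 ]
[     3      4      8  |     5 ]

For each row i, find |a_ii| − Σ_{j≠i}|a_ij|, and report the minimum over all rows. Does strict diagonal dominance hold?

row 1: |8| − (1+4) = 3
row 2: |4| − (4+1) = -1
row 3: |8| − (3+4) = 1
minimum over rows = -1 → not strictly diagonally dominant

-1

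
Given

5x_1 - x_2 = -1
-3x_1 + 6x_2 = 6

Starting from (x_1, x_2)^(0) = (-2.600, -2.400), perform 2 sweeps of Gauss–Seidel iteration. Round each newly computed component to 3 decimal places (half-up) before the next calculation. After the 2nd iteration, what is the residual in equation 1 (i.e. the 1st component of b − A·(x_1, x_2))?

Iteration 1:
  x_1 = (-1 - (-1)·-2.400) / (5) = -0.680
  x_2 = (6 - (-3)·-0.680) / (6) = 0.660
Iteration 2:
  x_1 = (-1 - (-1)·0.660) / (5) = -0.068
  x_2 = (6 - (-3)·-0.068) / (6) = 0.966
Residual b − A·x = (0.306, 0.000)

0.306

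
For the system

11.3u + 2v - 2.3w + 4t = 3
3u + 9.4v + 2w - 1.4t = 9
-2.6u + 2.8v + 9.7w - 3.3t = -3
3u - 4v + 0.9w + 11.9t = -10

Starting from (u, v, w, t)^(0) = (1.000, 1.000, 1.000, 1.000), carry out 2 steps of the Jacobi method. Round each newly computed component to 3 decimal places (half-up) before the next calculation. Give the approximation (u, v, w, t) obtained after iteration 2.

(0.460, 0.851, -0.775, -0.633)

Iteration 1:
  u = (3 - (2)·1.000 - (-2.3)·1.000 - (4)·1.000) / (11.3) = -0.062
  v = (9 - (3)·1.000 - (2)·1.000 - (-1.4)·1.000) / (9.4) = 0.574
  w = (-3 - (-2.6)·1.000 - (2.8)·1.000 - (-3.3)·1.000) / (9.7) = 0.010
  t = (-10 - (3)·1.000 - (-4)·1.000 - (0.9)·1.000) / (11.9) = -0.832
Iteration 2:
  u = (3 - (2)·0.574 - (-2.3)·0.010 - (4)·-0.832) / (11.3) = 0.460
  v = (9 - (3)·-0.062 - (2)·0.010 - (-1.4)·-0.832) / (9.4) = 0.851
  w = (-3 - (-2.6)·-0.062 - (2.8)·0.574 - (-3.3)·-0.832) / (9.7) = -0.775
  t = (-10 - (3)·-0.062 - (-4)·0.574 - (0.9)·0.010) / (11.9) = -0.633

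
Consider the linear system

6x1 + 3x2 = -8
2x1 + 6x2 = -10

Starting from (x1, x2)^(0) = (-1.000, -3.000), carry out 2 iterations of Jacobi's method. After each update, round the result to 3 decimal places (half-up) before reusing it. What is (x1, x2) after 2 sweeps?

(-0.667, -1.722)

Iteration 1:
  x1 = (-8 - (3)·-3.000) / (6) = 0.167
  x2 = (-10 - (2)·-1.000) / (6) = -1.333
Iteration 2:
  x1 = (-8 - (3)·-1.333) / (6) = -0.667
  x2 = (-10 - (2)·0.167) / (6) = -1.722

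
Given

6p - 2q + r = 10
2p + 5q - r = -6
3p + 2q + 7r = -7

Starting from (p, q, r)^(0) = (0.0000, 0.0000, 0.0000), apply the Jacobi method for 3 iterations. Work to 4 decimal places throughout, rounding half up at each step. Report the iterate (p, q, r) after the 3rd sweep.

(1.2063, -2.0476, -1.0238)

Iteration 1:
  p = (10 - (-2)·0.0000 - (1)·0.0000) / (6) = 1.6667
  q = (-6 - (2)·0.0000 - (-1)·0.0000) / (5) = -1.2000
  r = (-7 - (3)·0.0000 - (2)·0.0000) / (7) = -1.0000
Iteration 2:
  p = (10 - (-2)·-1.2000 - (1)·-1.0000) / (6) = 1.4333
  q = (-6 - (2)·1.6667 - (-1)·-1.0000) / (5) = -2.0667
  r = (-7 - (3)·1.6667 - (2)·-1.2000) / (7) = -1.3714
Iteration 3:
  p = (10 - (-2)·-2.0667 - (1)·-1.3714) / (6) = 1.2063
  q = (-6 - (2)·1.4333 - (-1)·-1.3714) / (5) = -2.0476
  r = (-7 - (3)·1.4333 - (2)·-2.0667) / (7) = -1.0238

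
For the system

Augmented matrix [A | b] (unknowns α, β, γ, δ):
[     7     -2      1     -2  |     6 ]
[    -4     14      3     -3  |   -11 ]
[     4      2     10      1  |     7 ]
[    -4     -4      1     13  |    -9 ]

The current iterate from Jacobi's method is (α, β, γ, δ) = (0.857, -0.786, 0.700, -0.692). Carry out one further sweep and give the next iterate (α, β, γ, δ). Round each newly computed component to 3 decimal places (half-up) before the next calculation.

(0.335, -0.839, 0.584, -0.724)

One sweep:
  α = (6 - (-2)·-0.786 - (1)·0.700 - (-2)·-0.692) / (7) = 0.335
  β = (-11 - (-4)·0.857 - (3)·0.700 - (-3)·-0.692) / (14) = -0.839
  γ = (7 - (4)·0.857 - (2)·-0.786 - (1)·-0.692) / (10) = 0.584
  δ = (-9 - (-4)·0.857 - (-4)·-0.786 - (1)·0.700) / (13) = -0.724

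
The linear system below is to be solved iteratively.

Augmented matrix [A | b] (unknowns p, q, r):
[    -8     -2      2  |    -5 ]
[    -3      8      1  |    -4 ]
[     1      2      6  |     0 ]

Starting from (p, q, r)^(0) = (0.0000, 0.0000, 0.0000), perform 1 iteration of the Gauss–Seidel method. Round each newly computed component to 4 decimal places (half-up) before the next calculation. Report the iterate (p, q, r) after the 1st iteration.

Iteration 1:
  p = (-5 - (-2)·0.0000 - (2)·0.0000) / (-8) = 0.6250
  q = (-4 - (-3)·0.6250 - (1)·0.0000) / (8) = -0.2656
  r = (0 - (1)·0.6250 - (2)·-0.2656) / (6) = -0.0156

(0.6250, -0.2656, -0.0156)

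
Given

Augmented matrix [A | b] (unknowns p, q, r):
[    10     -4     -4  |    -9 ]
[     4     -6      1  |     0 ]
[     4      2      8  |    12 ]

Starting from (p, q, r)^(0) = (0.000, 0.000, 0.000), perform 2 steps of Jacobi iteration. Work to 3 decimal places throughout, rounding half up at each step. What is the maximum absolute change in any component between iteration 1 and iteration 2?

0.600

Iteration 1:
  p = (-9 - (-4)·0.000 - (-4)·0.000) / (10) = -0.900
  q = (0 - (4)·0.000 - (1)·0.000) / (-6) = 0.000
  r = (12 - (4)·0.000 - (2)·0.000) / (8) = 1.500
Iteration 2:
  p = (-9 - (-4)·0.000 - (-4)·1.500) / (10) = -0.300
  q = (0 - (4)·-0.900 - (1)·1.500) / (-6) = -0.350
  r = (12 - (4)·-0.900 - (2)·0.000) / (8) = 1.950
Change: (0.600, -0.350, 0.450) → max |·| = 0.600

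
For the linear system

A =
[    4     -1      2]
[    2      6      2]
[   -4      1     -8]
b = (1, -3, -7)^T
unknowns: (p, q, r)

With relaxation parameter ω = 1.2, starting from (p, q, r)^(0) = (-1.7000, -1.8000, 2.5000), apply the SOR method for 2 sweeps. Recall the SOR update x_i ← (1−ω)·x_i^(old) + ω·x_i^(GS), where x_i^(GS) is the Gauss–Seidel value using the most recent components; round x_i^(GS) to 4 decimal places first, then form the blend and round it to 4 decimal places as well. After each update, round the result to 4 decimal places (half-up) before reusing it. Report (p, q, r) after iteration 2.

Iteration 1:
  p: GS value = (1 - (-1)·-1.8000 - (2)·2.5000) / (4) = -1.4500;  p ← (1−ω)·-1.7000 + ω·-1.4500 = -1.4000
  q: GS value = (-3 - (2)·-1.4000 - (2)·2.5000) / (6) = -0.8667;  q ← (1−ω)·-1.8000 + ω·-0.8667 = -0.6800
  r: GS value = (-7 - (-4)·-1.4000 - (1)·-0.6800) / (-8) = 1.4900;  r ← (1−ω)·2.5000 + ω·1.4900 = 1.2880
Iteration 2:
  p: GS value = (1 - (-1)·-0.6800 - (2)·1.2880) / (4) = -0.5640;  p ← (1−ω)·-1.4000 + ω·-0.5640 = -0.3968
  q: GS value = (-3 - (2)·-0.3968 - (2)·1.2880) / (6) = -0.7971;  q ← (1−ω)·-0.6800 + ω·-0.7971 = -0.8205
  r: GS value = (-7 - (-4)·-0.3968 - (1)·-0.8205) / (-8) = 0.9708;  r ← (1−ω)·1.2880 + ω·0.9708 = 0.9074

(-0.3968, -0.8205, 0.9074)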